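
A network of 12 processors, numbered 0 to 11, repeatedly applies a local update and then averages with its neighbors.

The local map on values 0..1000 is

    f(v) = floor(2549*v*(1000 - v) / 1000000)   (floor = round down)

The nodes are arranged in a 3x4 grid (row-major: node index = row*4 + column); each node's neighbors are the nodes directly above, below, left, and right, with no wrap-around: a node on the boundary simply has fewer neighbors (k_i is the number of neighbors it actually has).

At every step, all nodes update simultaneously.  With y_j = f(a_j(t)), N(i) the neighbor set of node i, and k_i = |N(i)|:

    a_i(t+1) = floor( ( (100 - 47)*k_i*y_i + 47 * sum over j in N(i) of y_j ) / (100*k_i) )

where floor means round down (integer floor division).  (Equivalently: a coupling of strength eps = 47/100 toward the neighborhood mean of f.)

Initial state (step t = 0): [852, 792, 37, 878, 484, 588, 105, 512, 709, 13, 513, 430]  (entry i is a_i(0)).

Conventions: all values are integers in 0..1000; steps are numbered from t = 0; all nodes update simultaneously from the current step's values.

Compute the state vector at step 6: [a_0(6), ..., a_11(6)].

Simulating step by step:
t=0: [852, 792, 37, 878, 484, 588, 105, 512, 709, 13, 513, 430]
t=1: [418, 383, 193, 315, 566, 482, 359, 515, 435, 295, 477, 629]
t=2: [617, 578, 482, 534, 626, 612, 581, 608, 603, 578, 604, 613]
t=3: [605, 617, 630, 628, 600, 609, 617, 612, 609, 614, 611, 605]
t=4: [607, 602, 596, 597, 609, 605, 602, 603, 606, 604, 605, 607]
t=5: [608, 610, 612, 612, 607, 608, 610, 610, 607, 608, 609, 608]
t=6: [607, 606, 605, 605, 607, 606, 606, 606, 607, 607, 606, 606]

Answer: [607, 606, 605, 605, 607, 606, 606, 606, 607, 607, 606, 606]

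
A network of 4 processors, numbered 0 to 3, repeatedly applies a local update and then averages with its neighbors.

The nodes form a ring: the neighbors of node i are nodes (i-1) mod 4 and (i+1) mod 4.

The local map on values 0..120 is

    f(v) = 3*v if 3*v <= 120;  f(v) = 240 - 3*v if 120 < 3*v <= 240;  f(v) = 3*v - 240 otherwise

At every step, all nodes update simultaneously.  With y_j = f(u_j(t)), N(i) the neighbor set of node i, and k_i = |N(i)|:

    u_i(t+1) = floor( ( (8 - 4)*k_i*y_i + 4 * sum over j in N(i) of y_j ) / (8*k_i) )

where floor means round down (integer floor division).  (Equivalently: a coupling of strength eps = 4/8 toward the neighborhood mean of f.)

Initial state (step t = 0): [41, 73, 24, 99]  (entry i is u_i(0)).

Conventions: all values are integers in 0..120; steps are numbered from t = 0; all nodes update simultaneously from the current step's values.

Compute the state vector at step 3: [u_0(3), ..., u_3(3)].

Answer: [75, 73, 72, 75]

Derivation:
t=0: [41, 73, 24, 99]
t=1: [78, 57, 55, 75]
t=2: [24, 54, 58, 27]
t=3: [75, 73, 72, 75]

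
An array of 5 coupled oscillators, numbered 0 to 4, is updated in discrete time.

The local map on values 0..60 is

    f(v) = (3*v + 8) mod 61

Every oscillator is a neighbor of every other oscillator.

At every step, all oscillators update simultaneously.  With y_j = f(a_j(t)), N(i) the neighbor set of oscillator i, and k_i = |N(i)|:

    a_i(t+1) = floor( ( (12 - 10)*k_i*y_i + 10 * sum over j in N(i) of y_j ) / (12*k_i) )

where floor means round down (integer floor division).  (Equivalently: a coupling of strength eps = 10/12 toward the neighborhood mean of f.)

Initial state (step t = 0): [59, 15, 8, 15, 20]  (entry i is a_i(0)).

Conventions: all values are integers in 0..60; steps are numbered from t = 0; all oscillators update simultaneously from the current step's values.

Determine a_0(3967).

Answer: a_0(3967) = 40
Key observation: The state at step 3, [47, 47, 47, 47, 47], reappears at step 13: the system is in a cycle of period 10 from step 3 on.  Therefore the state at step 3967 equals the state at step 3 + ((3967 - 3) mod 10) = 7, which is [40, 40, 40, 40, 40].

Derivation:
t=0: [59, 15, 8, 15, 20]
t=1: [30, 28, 29, 28, 30]
t=2: [33, 34, 34, 34, 33]
t=3: [47, 47, 47, 47, 47]
t=4: [27, 27, 27, 27, 27]
t=5: [28, 28, 28, 28, 28]
t=6: [31, 31, 31, 31, 31]
t=7: [40, 40, 40, 40, 40]
t=8: [6, 6, 6, 6, 6]
t=9: [26, 26, 26, 26, 26]
t=10: [25, 25, 25, 25, 25]
t=11: [22, 22, 22, 22, 22]
t=12: [13, 13, 13, 13, 13]
t=13: [47, 47, 47, 47, 47]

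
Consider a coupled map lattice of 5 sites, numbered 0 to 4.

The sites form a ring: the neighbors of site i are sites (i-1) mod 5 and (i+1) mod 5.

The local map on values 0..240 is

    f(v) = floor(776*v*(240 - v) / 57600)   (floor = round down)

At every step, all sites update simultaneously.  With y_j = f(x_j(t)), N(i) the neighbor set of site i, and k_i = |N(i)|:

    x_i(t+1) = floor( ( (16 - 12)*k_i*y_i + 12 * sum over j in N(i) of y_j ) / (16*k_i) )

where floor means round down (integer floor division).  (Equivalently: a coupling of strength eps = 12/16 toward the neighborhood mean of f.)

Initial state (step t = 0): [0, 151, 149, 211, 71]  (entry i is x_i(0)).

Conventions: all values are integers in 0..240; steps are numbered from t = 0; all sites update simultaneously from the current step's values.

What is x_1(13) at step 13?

Answer: x_1(13) = 122

Derivation:
t=0: [0, 151, 149, 211, 71]
t=1: [128, 113, 144, 149, 71]
t=2: [181, 190, 187, 175, 180]
t=3: [137, 135, 138, 142, 147]
t=4: [187, 189, 188, 186, 187]
t=5: [131, 131, 131, 132, 133]
t=6: [191, 192, 192, 191, 191]
t=7: [125, 124, 124, 125, 126]
t=8: [193, 193, 193, 193, 193]
t=9: [122, 122, 122, 122, 122]
t=10: [193, 193, 193, 193, 193]
t=11: [122, 122, 122, 122, 122]
t=12: [193, 193, 193, 193, 193]
t=13: [122, 122, 122, 122, 122]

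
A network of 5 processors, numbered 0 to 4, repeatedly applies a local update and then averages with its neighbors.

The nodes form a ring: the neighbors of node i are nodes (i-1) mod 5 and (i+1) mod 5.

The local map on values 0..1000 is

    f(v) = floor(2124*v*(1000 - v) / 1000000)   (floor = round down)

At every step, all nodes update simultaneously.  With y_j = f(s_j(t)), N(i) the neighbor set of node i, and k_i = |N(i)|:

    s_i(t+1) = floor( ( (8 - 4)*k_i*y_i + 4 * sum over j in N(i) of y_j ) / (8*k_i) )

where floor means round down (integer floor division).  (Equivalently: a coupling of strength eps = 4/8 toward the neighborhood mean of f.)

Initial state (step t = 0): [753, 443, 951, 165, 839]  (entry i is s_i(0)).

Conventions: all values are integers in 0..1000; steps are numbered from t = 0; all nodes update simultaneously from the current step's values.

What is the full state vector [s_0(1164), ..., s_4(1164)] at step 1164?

Simulating step by step:
t=0: [753, 443, 951, 165, 839]
t=1: [400, 385, 253, 242, 314]
t=2: [494, 478, 423, 409, 453]
t=3: [528, 526, 519, 517, 523]
t=4: [529, 529, 529, 529, 529]
t=5: [529, 529, 529, 529, 529]

Answer: [529, 529, 529, 529, 529]
Key observation: The state at step 4, [529, 529, 529, 529, 529], reappears at step 5: the system is in a cycle of period 1 from step 4 on.  Therefore the state at step 1164 equals the state at step 4 + ((1164 - 4) mod 1) = 4, which is [529, 529, 529, 529, 529].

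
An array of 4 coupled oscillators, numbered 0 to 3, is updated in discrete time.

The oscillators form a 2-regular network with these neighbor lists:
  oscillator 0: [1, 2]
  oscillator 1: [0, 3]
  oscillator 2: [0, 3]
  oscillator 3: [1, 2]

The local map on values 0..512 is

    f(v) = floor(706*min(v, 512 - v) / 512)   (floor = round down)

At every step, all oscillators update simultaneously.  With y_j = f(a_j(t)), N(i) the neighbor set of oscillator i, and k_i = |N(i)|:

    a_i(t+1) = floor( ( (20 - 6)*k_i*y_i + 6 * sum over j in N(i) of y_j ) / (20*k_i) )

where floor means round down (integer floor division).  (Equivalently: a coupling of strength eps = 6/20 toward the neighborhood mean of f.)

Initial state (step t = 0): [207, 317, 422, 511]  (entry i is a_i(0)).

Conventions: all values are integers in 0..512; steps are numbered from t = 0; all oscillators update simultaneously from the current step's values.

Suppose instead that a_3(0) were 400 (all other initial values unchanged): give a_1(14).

Answer: a_1(14) = 340
Key observation: This trace re-runs the system from the modified initial state.

Derivation:
t=0: [207, 317, 422, 400]
t=1: [258, 253, 152, 166]
t=2: [328, 330, 233, 243]
t=3: [262, 263, 312, 320]
t=4: [333, 331, 283, 277]
t=5: [256, 259, 306, 311]
t=6: [341, 338, 293, 288]
t=7: [245, 248, 292, 296]
t=8: [332, 333, 307, 304]
t=9: [252, 252, 277, 279]
t=10: [343, 343, 327, 325]
t=11: [236, 236, 252, 253]
t=12: [328, 328, 343, 344]
t=13: [250, 249, 235, 234]
t=14: [340, 340, 326, 325]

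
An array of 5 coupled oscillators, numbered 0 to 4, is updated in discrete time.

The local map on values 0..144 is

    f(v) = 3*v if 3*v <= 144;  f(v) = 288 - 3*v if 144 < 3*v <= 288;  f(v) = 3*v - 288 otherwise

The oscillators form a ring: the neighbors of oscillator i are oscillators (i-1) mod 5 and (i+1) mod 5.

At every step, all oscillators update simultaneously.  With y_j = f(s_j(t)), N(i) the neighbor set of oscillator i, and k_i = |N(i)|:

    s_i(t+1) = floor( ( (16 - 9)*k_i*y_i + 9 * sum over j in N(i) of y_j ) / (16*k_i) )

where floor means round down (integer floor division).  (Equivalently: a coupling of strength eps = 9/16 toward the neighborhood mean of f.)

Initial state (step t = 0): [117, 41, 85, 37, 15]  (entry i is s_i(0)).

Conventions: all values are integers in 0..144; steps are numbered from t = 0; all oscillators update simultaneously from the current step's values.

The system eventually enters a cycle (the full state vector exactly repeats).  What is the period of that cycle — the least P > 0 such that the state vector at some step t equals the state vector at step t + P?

Answer: 4
Key observation: The state at step 111, [54, 54, 54, 54, 54], reappears at step 115 — and no state repeats earlier — so the cycle the system enters has period 4.

Derivation:
t=0: [117, 41, 85, 37, 15]
t=1: [74, 80, 80, 70, 68]
t=2: [66, 53, 56, 71, 77]
t=3: [91, 115, 109, 82, 71]
t=4: [43, 40, 44, 50, 48]
t=5: [130, 125, 130, 138, 138]
t=6: [104, 95, 104, 119, 119]
t=7: [30, 14, 30, 56, 56]
t=8: [84, 69, 84, 111, 111]
t=9: [51, 55, 51, 42, 42]
t=10: [129, 129, 129, 128, 128]
t=11: [98, 99, 98, 96, 96]
t=12: [5, 7, 5, 1, 1]
t=13: [13, 17, 13, 6, 6]
t=14: [36, 44, 36, 23, 23]
t=15: [103, 118, 103, 79, 79]
t=16: [42, 40, 42, 42, 42]
t=17: [124, 123, 124, 126, 126]
t=18: [84, 82, 84, 88, 88]
t=19: [34, 38, 34, 27, 27]
t=20: [99, 107, 99, 86, 86]
t=21: [21, 19, 21, 24, 24]
t=22: [63, 60, 63, 69, 69]
t=23: [96, 102, 96, 86, 86]
t=24: [13, 7, 13, 21, 21]
t=25: [40, 31, 40, 56, 56]
t=26: [112, 108, 112, 120, 120]
t=27: [51, 42, 51, 65, 65]
t=28: [120, 131, 120, 104, 104]
t=29: [67, 86, 67, 37, 37]
t=30: [77, 62, 77, 104, 104]
t=31: [60, 76, 60, 33, 33]
t=32: [91, 87, 91, 101, 101]
t=33: [18, 20, 18, 15, 15]
t=34: [53, 56, 53, 47, 47]
t=35: [129, 125, 129, 137, 137]
t=36: [102, 93, 102, 116, 116]
t=37: [27, 14, 27, 48, 48]
t=38: [87, 63, 87, 126, 126]
t=39: [64, 58, 64, 72, 72]
t=40: [94, 103, 94, 78, 78]
t=41: [23, 12, 23, 40, 40]
t=42: [74, 54, 74, 105, 105]
t=43: [71, 92, 71, 37, 37]
t=44: [67, 47, 67, 100, 100]
t=45: [81, 110, 81, 33, 33]
t=46: [59, 43, 59, 83, 83]
t=47: [95, 118, 95, 59, 59]
t=48: [51, 30, 51, 80, 80]
t=49: [97, 115, 97, 72, 72]
t=50: [37, 26, 37, 52, 52]
t=51: [107, 96, 107, 126, 126]
t=52: [39, 18, 39, 73, 73]
t=53: [85, 89, 85, 82, 82]
t=54: [32, 27, 32, 39, 39]
t=55: [97, 89, 97, 111, 111]
t=56: [19, 10, 19, 33, 33]
t=57: [61, 45, 61, 87, 87]
t=58: [91, 118, 91, 48, 48]
t=59: [65, 37, 65, 107, 107]
t=60: [81, 100, 81, 49, 49]
t=61: [62, 30, 62, 114, 114]
t=62: [85, 96, 85, 67, 67]
t=63: [38, 18, 38, 71, 71]
t=64: [86, 87, 86, 85, 85]
t=65: [30, 28, 30, 32, 32]
t=66: [90, 87, 90, 94, 94]
t=67: [17, 21, 17, 9, 9]
t=68: [47, 56, 47, 33, 33]
t=69: [123, 131, 123, 110, 110]
t=70: [76, 91, 76, 52, 52]
t=71: [67, 40, 67, 111, 111]
t=72: [84, 101, 84, 56, 56]
t=73: [53, 26, 53, 96, 96]
t=74: [78, 106, 78, 36, 36]
t=75: [62, 43, 62, 92, 92]
t=76: [84, 113, 84, 37, 37]
t=77: [61, 42, 61, 89, 89]
t=78: [87, 114, 87, 44, 44]
t=79: [64, 38, 64, 102, 102]
t=80: [79, 103, 79, 39, 39]
t=81: [61, 37, 61, 98, 98]
t=82: [78, 107, 78, 33, 33]
t=83: [60, 44, 60, 86, 86]
t=84: [92, 118, 92, 51, 51]
t=85: [61, 35, 61, 100, 100]
t=86: [78, 105, 78, 38, 38]
t=87: [63, 42, 63, 97, 97]
t=88: [79, 110, 79, 30, 30]
t=89: [59, 47, 59, 79, 79]
t=90: [102, 124, 102, 67, 67]
t=91: [55, 46, 55, 67, 67]
t=92: [117, 129, 117, 97, 97]
t=93: [56, 78, 56, 19, 19]
t=94: [83, 91, 83, 74, 74]
t=95: [39, 28, 39, 58, 58]
t=96: [106, 102, 106, 114, 114]
t=97: [33, 24, 33, 47, 47]
t=98: [103, 87, 103, 129, 129]
t=99: [44, 23, 44, 77, 77]
t=100: [93, 104, 93, 78, 78]
t=101: [25, 15, 25, 41, 41]
t=102: [80, 61, 80, 109, 109]
t=103: [61, 72, 61, 41, 41]
t=104: [100, 90, 100, 117, 117]
t=105: [28, 14, 28, 48, 48]
t=106: [89, 65, 89, 127, 127]
t=107: [61, 52, 61, 72, 72]
t=108: [103, 116, 103, 81, 81]
t=109: [38, 38, 38, 38, 38]
t=110: [114, 114, 114, 114, 114]
t=111: [54, 54, 54, 54, 54]
t=112: [126, 126, 126, 126, 126]
t=113: [90, 90, 90, 90, 90]
t=114: [18, 18, 18, 18, 18]
t=115: [54, 54, 54, 54, 54]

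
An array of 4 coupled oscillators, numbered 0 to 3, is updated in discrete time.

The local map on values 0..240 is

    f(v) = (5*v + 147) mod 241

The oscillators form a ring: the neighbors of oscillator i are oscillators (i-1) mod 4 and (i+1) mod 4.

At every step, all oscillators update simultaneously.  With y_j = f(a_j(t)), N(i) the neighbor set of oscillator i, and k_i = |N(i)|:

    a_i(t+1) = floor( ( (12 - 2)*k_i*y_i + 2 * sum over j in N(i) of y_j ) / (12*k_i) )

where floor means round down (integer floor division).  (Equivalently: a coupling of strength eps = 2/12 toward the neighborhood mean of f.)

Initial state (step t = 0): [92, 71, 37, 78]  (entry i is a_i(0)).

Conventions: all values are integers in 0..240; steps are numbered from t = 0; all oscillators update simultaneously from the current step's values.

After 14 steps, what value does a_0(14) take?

Answer: a_0(14) = 71

Derivation:
t=0: [92, 71, 37, 78]
t=1: [110, 34, 82, 63]
t=2: [203, 87, 87, 208]
t=3: [191, 108, 110, 210]
t=4: [151, 200, 215, 223]
t=5: [169, 168, 34, 63]
t=6: [43, 27, 83, 192]
t=7: [116, 50, 82, 135]
t=8: [24, 136, 83, 89]
t=9: [39, 95, 84, 100]
t=10: [109, 132, 96, 153]
t=11: [197, 99, 143, 187]
t=12: [163, 158, 139, 123]
t=13: [220, 208, 120, 62]
t=14: [71, 191, 56, 185]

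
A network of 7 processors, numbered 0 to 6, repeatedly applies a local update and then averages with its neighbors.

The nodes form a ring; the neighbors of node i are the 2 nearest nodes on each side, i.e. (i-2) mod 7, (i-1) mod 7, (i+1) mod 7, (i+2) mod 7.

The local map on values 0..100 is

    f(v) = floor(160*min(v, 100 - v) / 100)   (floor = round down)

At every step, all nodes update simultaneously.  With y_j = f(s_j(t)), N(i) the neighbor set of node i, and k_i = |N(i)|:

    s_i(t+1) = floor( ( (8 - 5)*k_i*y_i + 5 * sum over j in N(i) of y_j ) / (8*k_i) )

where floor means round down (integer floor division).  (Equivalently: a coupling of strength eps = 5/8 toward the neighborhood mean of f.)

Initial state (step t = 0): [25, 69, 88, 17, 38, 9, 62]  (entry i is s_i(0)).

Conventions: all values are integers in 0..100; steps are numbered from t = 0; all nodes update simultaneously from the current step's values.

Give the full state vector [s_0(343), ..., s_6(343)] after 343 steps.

Simulating step by step:
t=0: [25, 69, 88, 17, 38, 9, 62]
t=1: [37, 41, 34, 32, 41, 34, 47]
t=2: [60, 61, 57, 56, 60, 59, 66]
t=3: [62, 63, 66, 66, 64, 63, 60]
t=4: [59, 58, 56, 56, 57, 58, 60]
t=5: [66, 67, 68, 68, 67, 66, 65]
t=6: [53, 52, 51, 51, 52, 53, 54]
t=7: [75, 76, 76, 76, 76, 75, 74]
t=8: [39, 38, 38, 38, 38, 39, 39]
t=9: [61, 60, 60, 60, 60, 61, 61]
t=10: [62, 63, 63, 63, 63, 62, 62]
t=11: [59, 59, 59, 59, 59, 59, 59]
t=12: [65, 65, 65, 65, 65, 65, 65]
t=13: [56, 56, 56, 56, 56, 56, 56]
t=14: [70, 70, 70, 70, 70, 70, 70]
t=15: [48, 48, 48, 48, 48, 48, 48]
t=16: [76, 76, 76, 76, 76, 76, 76]
t=17: [38, 38, 38, 38, 38, 38, 38]
t=18: [60, 60, 60, 60, 60, 60, 60]
t=19: [64, 64, 64, 64, 64, 64, 64]
t=20: [57, 57, 57, 57, 57, 57, 57]
t=21: [68, 68, 68, 68, 68, 68, 68]
t=22: [51, 51, 51, 51, 51, 51, 51]
t=23: [78, 78, 78, 78, 78, 78, 78]
t=24: [35, 35, 35, 35, 35, 35, 35]
t=25: [56, 56, 56, 56, 56, 56, 56]

Answer: [64, 64, 64, 64, 64, 64, 64]
Key observation: The state at step 13, [56, 56, 56, 56, 56, 56, 56], reappears at step 25: the system is in a cycle of period 12 from step 13 on.  Therefore the state at step 343 equals the state at step 13 + ((343 - 13) mod 12) = 19, which is [64, 64, 64, 64, 64, 64, 64].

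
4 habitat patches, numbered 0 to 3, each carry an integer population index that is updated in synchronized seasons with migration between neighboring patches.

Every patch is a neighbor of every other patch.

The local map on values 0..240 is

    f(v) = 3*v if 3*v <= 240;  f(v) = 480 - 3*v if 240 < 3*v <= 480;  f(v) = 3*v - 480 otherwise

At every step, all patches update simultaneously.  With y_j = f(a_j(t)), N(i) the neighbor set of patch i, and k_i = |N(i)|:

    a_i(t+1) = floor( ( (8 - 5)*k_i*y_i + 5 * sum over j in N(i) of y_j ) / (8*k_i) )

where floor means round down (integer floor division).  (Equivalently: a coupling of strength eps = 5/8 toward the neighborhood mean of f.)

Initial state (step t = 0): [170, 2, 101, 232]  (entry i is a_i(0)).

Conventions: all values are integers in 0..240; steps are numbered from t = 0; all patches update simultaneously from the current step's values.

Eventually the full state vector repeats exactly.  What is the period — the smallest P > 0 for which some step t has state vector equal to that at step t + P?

Simulating step by step:
t=0: [170, 2, 101, 232]
t=1: [94, 90, 118, 125]
t=2: [166, 168, 154, 150]
t=3: [21, 22, 21, 23]
t=4: [64, 65, 64, 65]
t=5: [193, 193, 193, 193]
t=6: [99, 99, 99, 99]
t=7: [183, 183, 183, 183]
t=8: [69, 69, 69, 69]
t=9: [207, 207, 207, 207]
t=10: [141, 141, 141, 141]
t=11: [57, 57, 57, 57]
t=12: [171, 171, 171, 171]
t=13: [33, 33, 33, 33]
t=14: [99, 99, 99, 99]

Answer: 8
Key observation: The state at step 6, [99, 99, 99, 99], reappears at step 14 — and no state repeats earlier — so the cycle the system enters has period 8.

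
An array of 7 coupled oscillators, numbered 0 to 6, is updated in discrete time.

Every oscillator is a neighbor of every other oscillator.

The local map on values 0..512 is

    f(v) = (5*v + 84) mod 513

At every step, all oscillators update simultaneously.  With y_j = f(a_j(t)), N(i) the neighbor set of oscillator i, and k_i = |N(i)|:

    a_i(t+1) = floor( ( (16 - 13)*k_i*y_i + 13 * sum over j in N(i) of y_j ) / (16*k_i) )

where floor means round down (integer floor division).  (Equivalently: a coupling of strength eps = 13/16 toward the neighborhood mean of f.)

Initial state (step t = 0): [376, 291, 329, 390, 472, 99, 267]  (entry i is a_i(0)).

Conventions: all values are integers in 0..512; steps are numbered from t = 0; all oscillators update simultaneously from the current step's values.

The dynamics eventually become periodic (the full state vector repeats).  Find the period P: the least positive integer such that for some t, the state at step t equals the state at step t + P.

Simulating step by step:
t=0: [376, 291, 329, 390, 472, 99, 267]
t=1: [287, 265, 275, 291, 285, 268, 286]
t=2: [388, 382, 385, 362, 387, 383, 388]
t=3: [457, 455, 456, 450, 456, 455, 457]
t=4: [308, 307, 307, 306, 307, 307, 308]
t=5: [80, 80, 80, 80, 80, 80, 80]
t=6: [484, 484, 484, 484, 484, 484, 484]
t=7: [452, 452, 452, 452, 452, 452, 452]
t=8: [292, 292, 292, 292, 292, 292, 292]
t=9: [5, 5, 5, 5, 5, 5, 5]
t=10: [109, 109, 109, 109, 109, 109, 109]
t=11: [116, 116, 116, 116, 116, 116, 116]
t=12: [151, 151, 151, 151, 151, 151, 151]
t=13: [326, 326, 326, 326, 326, 326, 326]
t=14: [175, 175, 175, 175, 175, 175, 175]
t=15: [446, 446, 446, 446, 446, 446, 446]
t=16: [262, 262, 262, 262, 262, 262, 262]
t=17: [368, 368, 368, 368, 368, 368, 368]
t=18: [385, 385, 385, 385, 385, 385, 385]
t=19: [470, 470, 470, 470, 470, 470, 470]
t=20: [382, 382, 382, 382, 382, 382, 382]
t=21: [455, 455, 455, 455, 455, 455, 455]
t=22: [307, 307, 307, 307, 307, 307, 307]
t=23: [80, 80, 80, 80, 80, 80, 80]

Answer: 18
Key observation: The state at step 5, [80, 80, 80, 80, 80, 80, 80], reappears at step 23 — and no state repeats earlier — so the cycle the system enters has period 18.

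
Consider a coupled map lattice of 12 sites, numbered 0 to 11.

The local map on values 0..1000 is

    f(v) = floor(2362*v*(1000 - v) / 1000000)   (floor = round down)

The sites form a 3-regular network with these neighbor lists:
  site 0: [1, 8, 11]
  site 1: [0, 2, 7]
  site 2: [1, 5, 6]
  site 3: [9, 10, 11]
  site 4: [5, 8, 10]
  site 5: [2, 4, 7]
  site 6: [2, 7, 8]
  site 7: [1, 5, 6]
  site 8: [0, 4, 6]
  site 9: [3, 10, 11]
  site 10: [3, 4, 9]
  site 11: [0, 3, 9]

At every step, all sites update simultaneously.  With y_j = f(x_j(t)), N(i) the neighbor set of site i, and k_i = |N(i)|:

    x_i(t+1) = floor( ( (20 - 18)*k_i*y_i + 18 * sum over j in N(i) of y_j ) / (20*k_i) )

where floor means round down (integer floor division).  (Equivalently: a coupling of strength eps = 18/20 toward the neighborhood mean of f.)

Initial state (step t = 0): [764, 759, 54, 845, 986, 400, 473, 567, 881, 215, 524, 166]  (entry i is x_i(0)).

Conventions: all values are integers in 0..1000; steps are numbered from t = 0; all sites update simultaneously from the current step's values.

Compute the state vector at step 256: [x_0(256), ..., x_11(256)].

Answer: [576, 576, 576, 576, 576, 576, 576, 576, 576, 576, 576, 576]
Key observation: The state at step 6, [576, 576, 576, 576, 576, 576, 576, 576, 576, 576, 576, 576], reappears at step 7: the system is in a cycle of period 1 from step 6 on.  Therefore the state at step 256 equals the state at step 6 + ((256 - 6) mod 1) = 6, which is [576, 576, 576, 576, 576, 576, 576, 576, 576, 576, 576, 576].

Derivation:
t=0: [764, 759, 54, 845, 986, 400, 473, 567, 881, 215, 524, 166]
t=1: [344, 380, 487, 425, 423, 275, 342, 533, 338, 407, 280, 372]
t=2: [543, 568, 526, 536, 499, 572, 564, 525, 544, 538, 564, 559]
t=3: [582, 586, 579, 583, 581, 587, 586, 580, 585, 583, 587, 586]
t=4: [573, 574, 572, 573, 572, 574, 574, 572, 573, 573, 574, 573]
t=5: [577, 577, 577, 577, 577, 577, 577, 577, 577, 577, 577, 577]
t=6: [576, 576, 576, 576, 576, 576, 576, 576, 576, 576, 576, 576]
t=7: [576, 576, 576, 576, 576, 576, 576, 576, 576, 576, 576, 576]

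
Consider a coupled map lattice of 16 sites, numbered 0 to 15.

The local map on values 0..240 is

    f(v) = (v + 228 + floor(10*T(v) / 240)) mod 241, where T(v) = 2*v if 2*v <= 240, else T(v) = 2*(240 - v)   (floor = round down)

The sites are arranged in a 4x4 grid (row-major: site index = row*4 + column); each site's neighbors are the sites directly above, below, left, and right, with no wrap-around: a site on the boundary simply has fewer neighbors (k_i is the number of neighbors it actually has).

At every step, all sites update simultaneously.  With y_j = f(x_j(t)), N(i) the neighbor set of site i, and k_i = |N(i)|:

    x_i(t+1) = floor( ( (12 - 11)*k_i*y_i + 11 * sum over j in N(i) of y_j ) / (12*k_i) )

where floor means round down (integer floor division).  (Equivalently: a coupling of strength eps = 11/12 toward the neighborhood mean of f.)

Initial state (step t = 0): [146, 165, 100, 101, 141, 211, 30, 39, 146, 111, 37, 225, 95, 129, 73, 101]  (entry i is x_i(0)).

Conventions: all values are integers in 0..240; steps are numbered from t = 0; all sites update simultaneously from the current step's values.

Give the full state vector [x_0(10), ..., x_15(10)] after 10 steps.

Simulating step by step:
t=0: [146, 165, 100, 101, 141, 211, 30, 39, 146, 111, 37, 225, 95, 129, 73, 101]
t=1: [146, 146, 91, 64, 158, 112, 82, 102, 113, 121, 95, 64, 128, 90, 81, 135]
t=2: [145, 113, 89, 88, 121, 119, 93, 65, 128, 99, 81, 101, 98, 103, 98, 70]
t=3: [115, 112, 91, 71, 125, 102, 82, 85, 103, 102, 90, 66, 109, 93, 79, 91]
t=4: [114, 98, 82, 80, 103, 99, 85, 66, 106, 91, 76, 80, 93, 90, 84, 66]
t=5: [96, 93, 81, 67, 101, 89, 74, 73, 90, 86, 77, 62, 92, 83, 70, 74]
t=6: [91, 83, 71, 69, 86, 82, 72, 60, 87, 78, 66, 66, 80, 76, 70, 58]
t=7: [78, 74, 66, 57, 80, 73, 62, 60, 75, 70, 63, 53, 74, 68, 58, 59]
t=8: [70, 65, 56, 54, 68, 64, 57, 48, 67, 62, 52, 51, 64, 59, 54, 46]
t=9: [58, 55, 49, 43, 59, 54, 46, 44, 56, 52, 46, 39, 54, 51, 43, 42]
t=10: [48, 44, 38, 36, 47, 43, 38, 32, 46, 42, 35, 33, 44, 40, 36, 31]

Answer: [48, 44, 38, 36, 47, 43, 38, 32, 46, 42, 35, 33, 44, 40, 36, 31]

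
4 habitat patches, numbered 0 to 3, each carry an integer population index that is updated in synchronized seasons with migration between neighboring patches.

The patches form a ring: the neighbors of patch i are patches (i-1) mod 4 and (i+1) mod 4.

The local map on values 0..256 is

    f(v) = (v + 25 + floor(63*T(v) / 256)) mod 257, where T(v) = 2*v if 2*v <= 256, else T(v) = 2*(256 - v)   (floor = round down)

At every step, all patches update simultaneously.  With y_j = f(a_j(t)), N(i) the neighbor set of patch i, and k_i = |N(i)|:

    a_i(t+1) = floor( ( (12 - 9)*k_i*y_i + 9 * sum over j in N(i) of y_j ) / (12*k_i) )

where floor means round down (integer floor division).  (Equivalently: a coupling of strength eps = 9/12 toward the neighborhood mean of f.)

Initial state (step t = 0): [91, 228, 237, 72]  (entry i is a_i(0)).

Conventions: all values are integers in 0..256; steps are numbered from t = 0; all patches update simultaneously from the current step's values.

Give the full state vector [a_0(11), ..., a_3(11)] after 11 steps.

Simulating step by step:
t=0: [91, 228, 237, 72]
t=1: [92, 67, 56, 98]
t=2: [151, 132, 137, 144]
t=3: [222, 222, 220, 223]
t=4: [6, 5, 6, 5]
t=5: [32, 32, 32, 32]
t=6: [72, 72, 72, 72]
t=7: [132, 132, 132, 132]
t=8: [218, 218, 218, 218]
t=9: [4, 4, 4, 4]
t=10: [30, 30, 30, 30]
t=11: [69, 69, 69, 69]

Answer: [69, 69, 69, 69]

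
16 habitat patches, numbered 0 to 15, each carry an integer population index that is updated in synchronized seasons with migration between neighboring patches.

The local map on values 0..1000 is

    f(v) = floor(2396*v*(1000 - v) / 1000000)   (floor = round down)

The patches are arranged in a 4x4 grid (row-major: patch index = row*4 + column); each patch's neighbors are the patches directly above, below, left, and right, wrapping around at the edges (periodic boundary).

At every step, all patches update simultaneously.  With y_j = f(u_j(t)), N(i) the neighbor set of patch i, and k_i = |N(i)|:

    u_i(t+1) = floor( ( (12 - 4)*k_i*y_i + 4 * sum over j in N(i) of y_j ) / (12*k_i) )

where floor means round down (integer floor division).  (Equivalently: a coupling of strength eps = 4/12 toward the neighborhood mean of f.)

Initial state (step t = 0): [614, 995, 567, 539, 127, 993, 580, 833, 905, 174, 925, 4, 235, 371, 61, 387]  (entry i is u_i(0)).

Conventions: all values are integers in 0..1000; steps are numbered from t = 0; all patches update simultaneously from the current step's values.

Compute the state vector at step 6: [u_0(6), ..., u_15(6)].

Simulating step by step:
t=0: [614, 995, 567, 539, 127, 993, 580, 833, 905, 174, 925, 4, 235, 371, 61, 387]
t=1: [486, 151, 502, 568, 270, 110, 480, 343, 224, 308, 200, 112, 444, 449, 248, 476]
t=2: [561, 373, 560, 585, 463, 313, 544, 517, 428, 475, 404, 319, 577, 549, 478, 553]
t=3: [586, 564, 587, 584, 587, 538, 585, 589, 582, 587, 576, 542, 586, 590, 593, 584]
t=4: [581, 587, 580, 581, 581, 590, 582, 581, 582, 581, 584, 590, 581, 580, 579, 582]
t=5: [582, 580, 582, 582, 582, 580, 581, 582, 582, 582, 582, 580, 582, 582, 583, 582]
t=6: [582, 582, 582, 582, 582, 582, 582, 582, 582, 582, 582, 582, 582, 582, 582, 582]

Answer: [582, 582, 582, 582, 582, 582, 582, 582, 582, 582, 582, 582, 582, 582, 582, 582]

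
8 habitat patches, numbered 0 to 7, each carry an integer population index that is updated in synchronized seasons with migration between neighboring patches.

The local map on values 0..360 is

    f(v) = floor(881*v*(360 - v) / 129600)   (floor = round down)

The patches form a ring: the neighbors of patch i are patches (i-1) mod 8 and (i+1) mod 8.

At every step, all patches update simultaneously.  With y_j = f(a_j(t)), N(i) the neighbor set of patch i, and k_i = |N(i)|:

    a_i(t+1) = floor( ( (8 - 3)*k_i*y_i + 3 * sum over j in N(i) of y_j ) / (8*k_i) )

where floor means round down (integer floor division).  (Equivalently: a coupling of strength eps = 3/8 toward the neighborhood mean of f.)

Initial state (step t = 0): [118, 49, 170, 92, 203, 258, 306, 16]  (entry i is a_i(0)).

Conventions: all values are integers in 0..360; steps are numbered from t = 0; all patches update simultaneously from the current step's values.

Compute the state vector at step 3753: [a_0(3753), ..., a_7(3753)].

Answer: [213, 212, 212, 212, 212, 213, 213, 213]
Key observation: The state at step 5, [213, 212, 212, 212, 212, 213, 213, 213], reappears at step 7: the system is in a cycle of period 2 from step 5 on.  Therefore the state at step 3753 equals the state at step 5 + ((3753 - 5) mod 2) = 5, which is [213, 212, 212, 212, 212, 213, 213, 213].

Derivation:
t=0: [118, 49, 170, 92, 203, 258, 306, 16]
t=1: [147, 141, 187, 185, 199, 172, 110, 80]
t=2: [200, 211, 217, 219, 217, 212, 185, 169]
t=3: [216, 213, 210, 209, 210, 213, 218, 218]
t=4: [211, 212, 213, 214, 213, 212, 210, 210]
t=5: [213, 212, 212, 212, 212, 213, 213, 213]
t=6: [212, 212, 213, 213, 212, 212, 212, 212]
t=7: [213, 212, 212, 212, 212, 213, 213, 213]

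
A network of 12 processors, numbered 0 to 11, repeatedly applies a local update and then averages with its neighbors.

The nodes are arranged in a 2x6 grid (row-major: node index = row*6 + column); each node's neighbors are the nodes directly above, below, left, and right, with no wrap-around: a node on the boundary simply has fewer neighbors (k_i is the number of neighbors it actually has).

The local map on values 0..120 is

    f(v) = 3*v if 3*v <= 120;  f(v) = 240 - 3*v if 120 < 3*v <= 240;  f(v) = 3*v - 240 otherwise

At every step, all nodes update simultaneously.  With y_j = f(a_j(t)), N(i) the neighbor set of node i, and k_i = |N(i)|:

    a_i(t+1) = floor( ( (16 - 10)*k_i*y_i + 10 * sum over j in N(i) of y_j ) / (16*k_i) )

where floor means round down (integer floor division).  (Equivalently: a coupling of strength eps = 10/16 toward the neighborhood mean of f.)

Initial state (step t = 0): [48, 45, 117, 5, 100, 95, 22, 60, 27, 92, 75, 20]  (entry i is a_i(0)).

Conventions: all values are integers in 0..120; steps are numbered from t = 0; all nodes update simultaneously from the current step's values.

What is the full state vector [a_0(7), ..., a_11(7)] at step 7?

Answer: [83, 59, 52, 84, 86, 92, 84, 65, 57, 92, 96, 99]

Derivation:
t=0: [48, 45, 117, 5, 100, 95, 22, 60, 27, 92, 75, 20]
t=1: [89, 95, 83, 48, 38, 54, 73, 75, 73, 36, 38, 41]
t=2: [30, 27, 37, 84, 102, 101, 21, 23, 35, 88, 113, 103]
t=3: [78, 86, 82, 46, 61, 65, 73, 77, 81, 54, 70, 76]
t=4: [14, 11, 27, 67, 58, 38, 12, 12, 20, 57, 41, 27]
t=5: [37, 45, 57, 59, 81, 88, 37, 40, 61, 70, 88, 102]
t=6: [109, 101, 72, 44, 24, 30, 113, 101, 67, 41, 29, 39]
t=7: [83, 59, 52, 84, 86, 92, 84, 65, 57, 92, 96, 99]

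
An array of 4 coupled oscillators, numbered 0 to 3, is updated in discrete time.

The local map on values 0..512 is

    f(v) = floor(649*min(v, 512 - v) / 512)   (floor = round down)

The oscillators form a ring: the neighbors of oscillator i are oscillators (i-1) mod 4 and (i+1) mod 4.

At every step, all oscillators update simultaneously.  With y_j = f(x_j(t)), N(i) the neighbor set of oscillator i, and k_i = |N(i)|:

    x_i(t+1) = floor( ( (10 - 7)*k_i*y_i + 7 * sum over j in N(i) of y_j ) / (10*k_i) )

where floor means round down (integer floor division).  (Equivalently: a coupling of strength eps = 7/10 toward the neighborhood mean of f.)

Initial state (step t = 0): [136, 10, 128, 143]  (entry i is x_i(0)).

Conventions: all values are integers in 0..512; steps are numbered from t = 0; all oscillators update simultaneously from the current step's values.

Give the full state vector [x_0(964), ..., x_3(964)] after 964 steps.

Simulating step by step:
t=0: [136, 10, 128, 143]
t=1: [119, 120, 116, 171]
t=2: [173, 149, 172, 168]
t=3: [205, 209, 205, 216]
t=4: [265, 260, 265, 263]
t=5: [315, 314, 315, 313]
t=6: [250, 249, 250, 249]
t=7: [315, 315, 315, 315]
t=8: [249, 249, 249, 249]
t=9: [315, 315, 315, 315]

Answer: [249, 249, 249, 249]
Key observation: The state at step 7, [315, 315, 315, 315], reappears at step 9: the system is in a cycle of period 2 from step 7 on.  Therefore the state at step 964 equals the state at step 7 + ((964 - 7) mod 2) = 8, which is [249, 249, 249, 249].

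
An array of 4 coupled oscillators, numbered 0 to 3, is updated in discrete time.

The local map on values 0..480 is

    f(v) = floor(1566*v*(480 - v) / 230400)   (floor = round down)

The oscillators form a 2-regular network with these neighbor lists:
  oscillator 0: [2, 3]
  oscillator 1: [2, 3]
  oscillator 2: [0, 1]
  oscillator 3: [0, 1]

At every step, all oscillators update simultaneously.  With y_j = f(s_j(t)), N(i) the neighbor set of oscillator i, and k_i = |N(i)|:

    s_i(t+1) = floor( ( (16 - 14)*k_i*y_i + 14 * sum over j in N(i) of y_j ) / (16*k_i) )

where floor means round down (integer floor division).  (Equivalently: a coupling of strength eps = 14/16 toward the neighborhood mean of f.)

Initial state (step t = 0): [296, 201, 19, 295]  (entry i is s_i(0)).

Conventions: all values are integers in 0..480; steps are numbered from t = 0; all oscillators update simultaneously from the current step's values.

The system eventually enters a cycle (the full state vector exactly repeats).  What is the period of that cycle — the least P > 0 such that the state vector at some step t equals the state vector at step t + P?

Answer: 2
Key observation: The state at step 14, [391, 391, 391, 391], reappears at step 16 — and no state repeats earlier — so the cycle the system enters has period 2.

Derivation:
t=0: [296, 201, 19, 295]
t=1: [233, 235, 335, 374]
t=2: [310, 310, 383, 375]
t=3: [271, 271, 344, 346]
t=4: [324, 324, 375, 375]
t=5: [276, 276, 333, 333]
t=6: [338, 338, 375, 375]
t=7: [274, 274, 318, 318]
t=8: [354, 354, 378, 378]
t=9: [267, 267, 297, 297]
t=10: [371, 371, 383, 383]
t=11: [254, 254, 271, 271]
t=12: [384, 384, 389, 389]
t=13: [241, 241, 248, 248]
t=14: [391, 391, 391, 391]
t=15: [236, 236, 236, 236]
t=16: [391, 391, 391, 391]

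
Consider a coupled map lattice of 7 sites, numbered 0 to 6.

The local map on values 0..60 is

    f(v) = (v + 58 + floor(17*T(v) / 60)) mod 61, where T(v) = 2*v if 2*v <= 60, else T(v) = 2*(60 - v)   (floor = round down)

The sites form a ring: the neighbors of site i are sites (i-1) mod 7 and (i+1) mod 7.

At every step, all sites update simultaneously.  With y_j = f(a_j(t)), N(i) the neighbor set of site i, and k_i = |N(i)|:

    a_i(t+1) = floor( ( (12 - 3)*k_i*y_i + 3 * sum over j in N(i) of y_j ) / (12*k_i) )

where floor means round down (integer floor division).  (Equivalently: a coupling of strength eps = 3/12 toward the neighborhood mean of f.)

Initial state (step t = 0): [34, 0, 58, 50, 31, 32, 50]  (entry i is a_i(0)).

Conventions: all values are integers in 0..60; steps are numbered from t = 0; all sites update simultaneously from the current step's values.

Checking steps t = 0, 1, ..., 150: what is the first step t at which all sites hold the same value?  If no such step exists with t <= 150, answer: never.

Answer: 4
Key observation: Synchronization is absorbing here: once all sites are equal they stay equal, and step 4 is the first all-equal step.

Derivation:
t=0: [34, 0, 58, 50, 31, 32, 50]  (not all equal)
t=1: [47, 56, 55, 51, 45, 45, 50]  (not all equal)
t=2: [51, 54, 54, 52, 50, 50, 51]  (not all equal)
t=3: [53, 53, 53, 53, 52, 52, 52]  (not all equal)
t=4: [53, 53, 53, 53, 53, 53, 53]  (all equal)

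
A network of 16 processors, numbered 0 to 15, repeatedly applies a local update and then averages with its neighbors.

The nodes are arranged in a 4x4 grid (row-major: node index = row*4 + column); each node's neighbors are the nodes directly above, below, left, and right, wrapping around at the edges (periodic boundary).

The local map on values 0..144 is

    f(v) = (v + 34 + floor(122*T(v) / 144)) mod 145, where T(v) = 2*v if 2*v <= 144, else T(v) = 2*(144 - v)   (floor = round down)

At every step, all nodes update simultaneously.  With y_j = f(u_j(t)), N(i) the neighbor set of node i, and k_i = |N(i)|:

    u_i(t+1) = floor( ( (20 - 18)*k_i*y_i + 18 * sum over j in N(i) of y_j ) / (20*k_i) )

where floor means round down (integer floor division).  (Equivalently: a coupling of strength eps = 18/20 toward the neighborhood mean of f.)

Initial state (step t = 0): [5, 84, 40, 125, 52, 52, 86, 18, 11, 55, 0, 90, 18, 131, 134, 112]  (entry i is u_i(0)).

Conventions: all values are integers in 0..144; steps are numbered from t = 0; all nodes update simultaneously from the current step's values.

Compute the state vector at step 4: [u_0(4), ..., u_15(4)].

Answer: [36, 73, 46, 71, 84, 62, 76, 41, 49, 55, 52, 57, 54, 48, 46, 40]

Derivation:
t=0: [5, 84, 40, 125, 52, 52, 86, 18, 11, 55, 0, 90, 18, 131, 134, 112]
t=1: [56, 65, 66, 77, 52, 50, 71, 57, 55, 41, 52, 59, 54, 56, 65, 58]
t=2: [50, 43, 71, 51, 34, 73, 44, 57, 60, 43, 78, 39, 39, 72, 46, 54]
t=3: [68, 60, 19, 42, 56, 39, 64, 71, 96, 66, 44, 59, 56, 44, 63, 74]
t=4: [36, 73, 46, 71, 84, 62, 76, 41, 49, 55, 52, 57, 54, 48, 46, 40]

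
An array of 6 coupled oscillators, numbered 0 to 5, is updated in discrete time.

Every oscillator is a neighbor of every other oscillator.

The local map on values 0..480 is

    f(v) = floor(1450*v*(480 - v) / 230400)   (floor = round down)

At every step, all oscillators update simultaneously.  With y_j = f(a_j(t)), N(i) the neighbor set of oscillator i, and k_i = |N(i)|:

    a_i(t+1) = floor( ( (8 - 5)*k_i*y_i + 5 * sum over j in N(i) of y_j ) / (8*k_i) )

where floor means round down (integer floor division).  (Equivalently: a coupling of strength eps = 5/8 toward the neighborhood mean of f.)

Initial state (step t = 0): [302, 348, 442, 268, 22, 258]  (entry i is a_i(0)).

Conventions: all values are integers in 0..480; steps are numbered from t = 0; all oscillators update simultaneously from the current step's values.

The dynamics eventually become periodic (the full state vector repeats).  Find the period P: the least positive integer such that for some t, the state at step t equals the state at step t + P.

Simulating step by step:
t=0: [302, 348, 442, 268, 22, 258]
t=1: [273, 261, 215, 278, 204, 279]
t=2: [355, 356, 355, 354, 354, 354]
t=3: [279, 278, 279, 279, 279, 279]
t=4: [352, 352, 352, 352, 352, 352]
t=5: [283, 283, 283, 283, 283, 283]
t=6: [350, 350, 350, 350, 350, 350]
t=7: [286, 286, 286, 286, 286, 286]
t=8: [349, 349, 349, 349, 349, 349]
t=9: [287, 287, 287, 287, 287, 287]
t=10: [348, 348, 348, 348, 348, 348]
t=11: [289, 289, 289, 289, 289, 289]
t=12: [347, 347, 347, 347, 347, 347]
t=13: [290, 290, 290, 290, 290, 290]
t=14: [346, 346, 346, 346, 346, 346]
t=15: [291, 291, 291, 291, 291, 291]
t=16: [346, 346, 346, 346, 346, 346]

Answer: 2
Key observation: The state at step 14, [346, 346, 346, 346, 346, 346], reappears at step 16 — and no state repeats earlier — so the cycle the system enters has period 2.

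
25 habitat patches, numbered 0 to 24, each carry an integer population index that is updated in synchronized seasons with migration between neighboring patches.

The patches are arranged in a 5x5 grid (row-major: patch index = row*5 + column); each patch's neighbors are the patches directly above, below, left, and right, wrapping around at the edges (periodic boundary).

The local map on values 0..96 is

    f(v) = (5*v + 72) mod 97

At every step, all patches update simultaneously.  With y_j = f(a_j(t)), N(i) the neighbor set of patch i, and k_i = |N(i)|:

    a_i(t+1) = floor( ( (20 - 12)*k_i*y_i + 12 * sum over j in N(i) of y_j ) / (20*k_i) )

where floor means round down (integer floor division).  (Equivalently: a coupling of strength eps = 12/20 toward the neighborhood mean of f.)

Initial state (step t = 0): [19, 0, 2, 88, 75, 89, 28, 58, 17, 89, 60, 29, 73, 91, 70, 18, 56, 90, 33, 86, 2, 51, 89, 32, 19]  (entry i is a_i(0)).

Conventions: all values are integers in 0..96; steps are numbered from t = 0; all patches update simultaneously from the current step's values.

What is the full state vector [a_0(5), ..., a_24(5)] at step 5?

Answer: [44, 66, 67, 30, 25, 40, 69, 71, 31, 22, 24, 38, 52, 44, 28, 58, 53, 47, 48, 45, 36, 47, 46, 32, 29]

Derivation:
t=0: [19, 0, 2, 88, 75, 89, 28, 58, 17, 89, 60, 29, 73, 91, 70, 18, 56, 90, 33, 86, 2, 51, 89, 32, 19]
t=1: [64, 59, 63, 46, 53, 42, 36, 59, 49, 40, 55, 40, 45, 44, 39, 62, 48, 42, 37, 38, 68, 51, 41, 41, 57]
t=2: [36, 59, 75, 42, 42, 64, 70, 58, 35, 66, 71, 52, 38, 25, 59, 61, 52, 61, 61, 71, 39, 45, 78, 66, 59]
t=3: [59, 53, 69, 67, 70, 23, 42, 60, 47, 38, 46, 43, 57, 43, 44, 63, 49, 74, 55, 64, 63, 42, 54, 54, 62]
t=4: [70, 60, 41, 27, 51, 72, 81, 62, 45, 48, 46, 65, 74, 58, 26, 58, 60, 51, 52, 38, 91, 68, 53, 52, 64]
t=5: [44, 66, 67, 30, 25, 40, 69, 71, 31, 22, 24, 38, 52, 44, 28, 58, 53, 47, 48, 45, 36, 47, 46, 32, 29]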